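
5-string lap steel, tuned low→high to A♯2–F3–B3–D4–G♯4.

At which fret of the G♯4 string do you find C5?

4

C5 is 4 semitones above the open G♯4 (G#–A–A#–B–C), so it sits at fret 4.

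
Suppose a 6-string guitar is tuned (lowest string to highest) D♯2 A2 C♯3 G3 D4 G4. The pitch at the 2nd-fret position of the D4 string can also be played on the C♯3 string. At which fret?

D4 at fret 2 is D4 + 2 semitones = E4.
The open C♯3 string is 13 semitones below the open D4, so the same pitch on the C♯3 string lies at fret 2 + 13 = 15.

15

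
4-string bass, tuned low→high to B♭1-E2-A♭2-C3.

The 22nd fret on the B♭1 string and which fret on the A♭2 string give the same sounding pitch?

12

Fret 22 on B♭1 is MIDI 34 + 22 = 56 (A♭3). On the A♭2 string (open MIDI 44), that pitch is 56 − 44 = fret 12.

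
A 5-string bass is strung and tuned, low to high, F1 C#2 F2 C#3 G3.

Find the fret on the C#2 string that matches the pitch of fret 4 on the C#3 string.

Fret 4 on C#3 is MIDI 49 + 4 = 53 (F3). On the C#2 string (open MIDI 37), that pitch is 53 − 37 = fret 16.

16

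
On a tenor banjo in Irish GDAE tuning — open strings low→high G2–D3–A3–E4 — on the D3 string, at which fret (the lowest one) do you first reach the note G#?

From D3, count semitones up the chromatic scale until reaching G#: D–D#–E–F–F#–G–G# — 6 steps.

6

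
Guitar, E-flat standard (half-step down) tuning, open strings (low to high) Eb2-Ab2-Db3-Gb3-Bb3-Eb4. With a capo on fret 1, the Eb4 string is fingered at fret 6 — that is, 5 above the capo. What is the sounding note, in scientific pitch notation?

The capo raises the open Eb4 by 1 semitone to E4; fretting 5 more gives Eb4 + 1 + 5 = Eb4 + 6 semitones = A4.

A4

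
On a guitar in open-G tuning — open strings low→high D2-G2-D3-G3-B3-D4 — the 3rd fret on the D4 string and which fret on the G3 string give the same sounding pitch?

Fret 3 on D4 is MIDI 62 + 3 = 65 (F4). On the G3 string (open MIDI 55), that pitch is 65 − 55 = fret 10.

10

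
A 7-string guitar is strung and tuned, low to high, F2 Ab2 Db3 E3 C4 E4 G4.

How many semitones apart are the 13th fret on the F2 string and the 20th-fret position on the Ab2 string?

10 semitones

F2 at fret 13 → Gb3 (MIDI 54); Ab2 at fret 20 → E4 (MIDI 64).
54 − 64 = -10, so the two pitches are 10 semitones apart, with E4 the higher.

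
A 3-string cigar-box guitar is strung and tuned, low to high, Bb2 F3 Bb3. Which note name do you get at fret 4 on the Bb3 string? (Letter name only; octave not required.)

The open Bb3 string plus 4 semitones: Bb–B–C–Db–D.

D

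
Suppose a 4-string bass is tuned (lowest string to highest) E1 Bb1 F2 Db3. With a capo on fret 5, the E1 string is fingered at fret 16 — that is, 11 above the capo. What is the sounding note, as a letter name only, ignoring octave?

Ab

The capo raises the open E1 by 5 semitones to A1; fretting 11 more gives E1 + 5 + 11 = E1 + 16 semitones, landing on Ab.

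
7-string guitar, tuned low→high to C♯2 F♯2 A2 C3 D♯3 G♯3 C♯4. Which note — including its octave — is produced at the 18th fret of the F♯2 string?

F♯2 is MIDI 42. Adding 18 gives 60, which is C4.

C4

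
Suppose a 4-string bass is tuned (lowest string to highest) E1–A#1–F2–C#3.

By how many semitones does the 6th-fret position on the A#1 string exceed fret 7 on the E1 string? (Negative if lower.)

5 semitones

A#1 at fret 6 → E2 (MIDI 40); E1 at fret 7 → B1 (MIDI 35).
40 − 35 = 5, so the two pitches are 5 semitones apart.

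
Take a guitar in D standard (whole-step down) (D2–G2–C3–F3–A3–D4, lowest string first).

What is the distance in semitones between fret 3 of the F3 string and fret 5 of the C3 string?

3 semitones

F3 at fret 3 → G#3 (MIDI 56); C3 at fret 5 → F3 (MIDI 53).
56 − 53 = 3, so the two pitches are 3 semitones apart, with G#3 the higher.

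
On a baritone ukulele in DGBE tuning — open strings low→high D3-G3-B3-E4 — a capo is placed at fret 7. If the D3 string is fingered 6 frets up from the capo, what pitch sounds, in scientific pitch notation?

D#4

The capo raises the open D3 by 7 semitones to A3; fretting 6 more gives D3 + 7 + 6 = D3 + 13 semitones = D#4.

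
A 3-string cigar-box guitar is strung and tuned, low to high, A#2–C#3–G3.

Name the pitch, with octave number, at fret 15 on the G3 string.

Each fret is one semitone, so G3 + 15 = A#4.
(Equivalently spelled Bb4.)

A#4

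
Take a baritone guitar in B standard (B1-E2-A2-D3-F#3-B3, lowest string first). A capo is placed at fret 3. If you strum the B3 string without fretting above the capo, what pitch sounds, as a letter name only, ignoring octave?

The capo raises the open B3 by 3 semitones to D4; fretting 0 more gives B3 + 3 + 0 = B3 + 3 semitones, landing on D.

D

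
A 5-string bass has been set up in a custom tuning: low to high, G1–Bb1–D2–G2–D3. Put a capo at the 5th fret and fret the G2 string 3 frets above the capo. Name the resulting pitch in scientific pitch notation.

The capo raises the open G2 by 5 semitones to C3; fretting 3 more gives G2 + 5 + 3 = G2 + 8 semitones = Eb3.

Eb3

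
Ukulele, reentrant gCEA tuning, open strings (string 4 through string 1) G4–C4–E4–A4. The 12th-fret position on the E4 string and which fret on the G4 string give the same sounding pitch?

Fret 12 on E4 is MIDI 64 + 12 = 76 (E5). On the G4 string (open MIDI 67), that pitch is 76 − 67 = fret 9.

9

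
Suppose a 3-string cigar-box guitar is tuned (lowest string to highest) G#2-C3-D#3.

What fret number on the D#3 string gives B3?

B3 is 8 semitones above the open D#3 (D#–E–F–F#–G–G#–A–A#–B), so it sits at fret 8.

8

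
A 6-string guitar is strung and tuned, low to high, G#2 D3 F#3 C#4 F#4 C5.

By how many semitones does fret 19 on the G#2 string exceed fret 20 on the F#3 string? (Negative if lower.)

G#2 at fret 19 → D#4 (MIDI 63); F#3 at fret 20 → D5 (MIDI 74).
63 − 74 = -11, so the two pitches are 11 semitones apart.

-11 semitones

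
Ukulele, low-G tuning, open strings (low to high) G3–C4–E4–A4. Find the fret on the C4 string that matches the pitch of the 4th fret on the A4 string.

13

Fret 4 on A4 is MIDI 69 + 4 = 73 (C♯5). On the C4 string (open MIDI 60), that pitch is 73 − 60 = fret 13.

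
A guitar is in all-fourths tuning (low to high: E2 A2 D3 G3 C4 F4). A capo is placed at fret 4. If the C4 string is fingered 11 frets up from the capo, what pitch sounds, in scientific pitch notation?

The capo raises the open C4 by 4 semitones to E4; fretting 11 more gives C4 + 4 + 11 = C4 + 15 semitones = D♯5.

D♯5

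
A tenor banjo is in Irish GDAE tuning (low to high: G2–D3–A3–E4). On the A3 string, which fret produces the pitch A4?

12

A4 is 12 semitones above the open A3 (A–A#–B–C–…–G–G#–A), so it sits at fret 12.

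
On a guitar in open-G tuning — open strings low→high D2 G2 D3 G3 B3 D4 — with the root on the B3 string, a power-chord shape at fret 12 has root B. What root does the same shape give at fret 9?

G♯

Moving from fret 12 to fret 9 shifts the root by -3 semitones.
B down 3 semitones is G♯.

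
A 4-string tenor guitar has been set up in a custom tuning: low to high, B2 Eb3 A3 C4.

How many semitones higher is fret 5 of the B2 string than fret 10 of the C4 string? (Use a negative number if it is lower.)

-18 semitones

B2 at fret 5 → E3 (MIDI 52); C4 at fret 10 → Bb4 (MIDI 70).
52 − 70 = -18, so the two pitches are 18 semitones apart.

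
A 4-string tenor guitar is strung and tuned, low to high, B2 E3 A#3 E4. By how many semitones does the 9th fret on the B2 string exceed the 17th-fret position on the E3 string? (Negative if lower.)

B2 at fret 9 → G#3 (MIDI 56); E3 at fret 17 → A4 (MIDI 69).
56 − 69 = -13, so the two pitches are 13 semitones apart.

-13 semitones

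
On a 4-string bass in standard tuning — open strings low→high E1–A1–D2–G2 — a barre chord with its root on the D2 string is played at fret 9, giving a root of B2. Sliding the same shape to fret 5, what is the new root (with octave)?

Moving from fret 9 to fret 5 shifts the root by -4 semitones.
B2 down 4 semitones is G2.

G2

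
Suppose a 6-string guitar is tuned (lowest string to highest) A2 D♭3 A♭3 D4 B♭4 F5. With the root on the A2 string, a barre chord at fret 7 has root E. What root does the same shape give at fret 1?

B♭

Moving from fret 7 to fret 1 shifts the root by -6 semitones.
E down 6 semitones is B♭.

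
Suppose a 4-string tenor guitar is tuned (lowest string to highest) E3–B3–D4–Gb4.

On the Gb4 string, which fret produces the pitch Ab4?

2

Ab4 is 2 semitones above the open Gb4 (Gb–G–Ab), so it sits at fret 2.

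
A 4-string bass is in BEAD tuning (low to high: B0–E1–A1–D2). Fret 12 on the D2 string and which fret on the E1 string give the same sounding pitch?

Fret 12 on D2 is MIDI 38 + 12 = 50 (D3). On the E1 string (open MIDI 28), that pitch is 50 − 28 = fret 22.

22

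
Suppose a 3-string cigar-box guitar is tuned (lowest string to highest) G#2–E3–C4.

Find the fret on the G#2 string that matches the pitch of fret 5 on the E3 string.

13

Fret 5 on E3 is MIDI 52 + 5 = 57 (A3). On the G#2 string (open MIDI 44), that pitch is 57 − 44 = fret 13.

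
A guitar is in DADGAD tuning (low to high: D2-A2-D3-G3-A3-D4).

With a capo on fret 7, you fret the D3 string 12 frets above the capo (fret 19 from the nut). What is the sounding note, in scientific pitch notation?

A4

The capo raises the open D3 by 7 semitones to A3; fretting 12 more gives D3 + 7 + 12 = D3 + 19 semitones = A4.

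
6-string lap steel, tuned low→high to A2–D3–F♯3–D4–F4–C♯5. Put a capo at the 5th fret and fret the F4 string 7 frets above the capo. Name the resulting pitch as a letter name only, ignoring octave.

The capo raises the open F4 by 5 semitones to A♯4; fretting 7 more gives F4 + 5 + 7 = F4 + 12 semitones, landing on F.

F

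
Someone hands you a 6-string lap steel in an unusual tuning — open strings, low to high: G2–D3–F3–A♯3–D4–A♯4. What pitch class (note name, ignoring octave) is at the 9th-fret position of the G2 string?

G2 is MIDI 43. Adding 9 gives 52; 52 mod 12 = 4, i.e. E.

E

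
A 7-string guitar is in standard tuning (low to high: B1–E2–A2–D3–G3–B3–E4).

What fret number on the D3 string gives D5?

24

D5 is 24 semitones above the open D3 (D–D#–E–F–…–C–C#–D), so it sits at fret 24.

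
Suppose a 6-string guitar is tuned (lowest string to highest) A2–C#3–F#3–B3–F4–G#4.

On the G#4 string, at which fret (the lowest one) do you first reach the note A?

1

From G#4, count semitones up the chromatic scale until reaching A: G#–A — 1 step.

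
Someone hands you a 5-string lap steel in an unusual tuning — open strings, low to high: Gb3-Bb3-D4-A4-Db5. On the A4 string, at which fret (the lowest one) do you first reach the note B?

From A4, count semitones up the chromatic scale until reaching B: A–Bb–B — 2 steps.

2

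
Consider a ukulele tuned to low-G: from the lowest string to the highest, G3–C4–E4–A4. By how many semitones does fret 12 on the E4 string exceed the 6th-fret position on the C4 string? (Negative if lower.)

10 semitones

E4 at fret 12 → E5 (MIDI 76); C4 at fret 6 → F♯4 (MIDI 66).
76 − 66 = 10, so the two pitches are 10 semitones apart.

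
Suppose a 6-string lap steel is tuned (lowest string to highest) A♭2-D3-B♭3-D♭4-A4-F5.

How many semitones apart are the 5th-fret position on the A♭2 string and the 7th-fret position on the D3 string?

8 semitones

A♭2 at fret 5 → D♭3 (MIDI 49); D3 at fret 7 → A3 (MIDI 57).
49 − 57 = -8, so the two pitches are 8 semitones apart, with A3 the higher.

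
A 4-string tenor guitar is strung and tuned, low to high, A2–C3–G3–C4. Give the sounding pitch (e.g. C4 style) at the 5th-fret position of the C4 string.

Each fret is one semitone, so C4 + 5 = F4.

F4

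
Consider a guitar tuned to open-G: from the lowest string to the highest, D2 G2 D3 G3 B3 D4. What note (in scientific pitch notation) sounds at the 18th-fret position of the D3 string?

G#4

Each fret is one semitone, so D3 + 18 = G#4.
(Equivalently spelled Ab4.)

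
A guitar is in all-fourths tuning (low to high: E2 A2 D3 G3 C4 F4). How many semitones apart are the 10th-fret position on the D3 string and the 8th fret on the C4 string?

8 semitones

D3 at fret 10 → C4 (MIDI 60); C4 at fret 8 → G#4 (MIDI 68).
60 − 68 = -8, so the two pitches are 8 semitones apart, with G#4 the higher.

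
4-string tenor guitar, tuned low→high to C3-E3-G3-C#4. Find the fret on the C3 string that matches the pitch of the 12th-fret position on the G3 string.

19

G3 at fret 12 is G3 + 12 semitones = G4.
The open C3 string is 7 semitones below the open G3, so the same pitch on the C3 string lies at fret 12 + 7 = 19.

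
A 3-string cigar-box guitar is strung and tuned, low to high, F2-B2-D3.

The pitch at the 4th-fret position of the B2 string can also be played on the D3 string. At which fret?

Fret 4 on B2 is MIDI 47 + 4 = 51 (Eb3). On the D3 string (open MIDI 50), that pitch is 51 − 50 = fret 1.

1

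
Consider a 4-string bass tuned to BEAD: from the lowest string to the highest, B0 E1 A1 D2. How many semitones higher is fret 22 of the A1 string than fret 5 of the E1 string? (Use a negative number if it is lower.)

22 semitones

A1 at fret 22 → G3 (MIDI 55); E1 at fret 5 → A1 (MIDI 33).
55 − 33 = 22, so the two pitches are 22 semitones apart.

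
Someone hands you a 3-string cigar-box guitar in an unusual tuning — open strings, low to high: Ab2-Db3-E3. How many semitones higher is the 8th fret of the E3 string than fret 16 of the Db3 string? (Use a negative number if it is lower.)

-5 semitones

E3 at fret 8 → C4 (MIDI 60); Db3 at fret 16 → F4 (MIDI 65).
60 − 65 = -5, so the two pitches are 5 semitones apart.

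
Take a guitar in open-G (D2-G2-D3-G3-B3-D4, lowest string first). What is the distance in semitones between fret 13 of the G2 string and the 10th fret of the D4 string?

G2 at fret 13 → G#3 (MIDI 56); D4 at fret 10 → C5 (MIDI 72).
56 − 72 = -16, so the two pitches are 16 semitones apart, with C5 the higher.

16 semitones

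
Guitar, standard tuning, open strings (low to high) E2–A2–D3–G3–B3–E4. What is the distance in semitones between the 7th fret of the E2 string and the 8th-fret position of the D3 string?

E2 at fret 7 → B2 (MIDI 47); D3 at fret 8 → A♯3 (MIDI 58).
47 − 58 = -11, so the two pitches are 11 semitones apart, with A♯3 the higher.

11 semitones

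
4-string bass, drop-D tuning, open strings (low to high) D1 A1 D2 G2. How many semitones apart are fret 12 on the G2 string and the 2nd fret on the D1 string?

27 semitones

G2 at fret 12 → G3 (MIDI 55); D1 at fret 2 → E1 (MIDI 28).
55 − 28 = 27, so the two pitches are 27 semitones apart, with G3 the higher.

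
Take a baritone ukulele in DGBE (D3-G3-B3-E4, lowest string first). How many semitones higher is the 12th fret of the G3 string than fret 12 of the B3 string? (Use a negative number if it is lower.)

-4 semitones

G3 at fret 12 → G4 (MIDI 67); B3 at fret 12 → B4 (MIDI 71).
67 − 71 = -4, so the two pitches are 4 semitones apart.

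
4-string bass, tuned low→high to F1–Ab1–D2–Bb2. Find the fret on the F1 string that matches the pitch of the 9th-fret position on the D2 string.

18

D2 at fret 9 is D2 + 9 semitones = B2.
The open F1 string is 9 semitones below the open D2, so the same pitch on the F1 string lies at fret 9 + 9 = 18.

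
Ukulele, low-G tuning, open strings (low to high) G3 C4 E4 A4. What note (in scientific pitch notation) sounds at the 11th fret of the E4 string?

D#5

Each fret is one semitone, so E4 + 11 = D#5.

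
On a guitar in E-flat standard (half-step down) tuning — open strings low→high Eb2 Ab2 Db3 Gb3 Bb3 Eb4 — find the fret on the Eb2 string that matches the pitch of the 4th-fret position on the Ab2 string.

Ab2 at fret 4 is Ab2 + 4 semitones = C3.
The open Eb2 string is 5 semitones below the open Ab2, so the same pitch on the Eb2 string lies at fret 4 + 5 = 9.

9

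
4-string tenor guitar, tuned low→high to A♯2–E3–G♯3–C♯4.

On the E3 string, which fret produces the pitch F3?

F3 is 1 semitone above the open E3 (E–F), so it sits at fret 1.

1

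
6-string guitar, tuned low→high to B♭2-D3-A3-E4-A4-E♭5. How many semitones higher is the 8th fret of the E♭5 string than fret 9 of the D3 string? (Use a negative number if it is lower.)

24 semitones

E♭5 at fret 8 → B5 (MIDI 83); D3 at fret 9 → B3 (MIDI 59).
83 − 59 = 24, so the two pitches are 24 semitones apart.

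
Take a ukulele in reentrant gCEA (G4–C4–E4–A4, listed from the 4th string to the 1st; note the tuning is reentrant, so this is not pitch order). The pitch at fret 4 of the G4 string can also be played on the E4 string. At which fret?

7

Fret 4 on G4 is MIDI 67 + 4 = 71 (B4). On the E4 string (open MIDI 64), that pitch is 71 − 64 = fret 7.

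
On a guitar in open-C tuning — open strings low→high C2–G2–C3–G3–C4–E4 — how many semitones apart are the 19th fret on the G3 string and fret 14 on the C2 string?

G3 at fret 19 → D5 (MIDI 74); C2 at fret 14 → D3 (MIDI 50).
74 − 50 = 24, so the two pitches are 24 semitones apart, with D5 the higher.

24 semitones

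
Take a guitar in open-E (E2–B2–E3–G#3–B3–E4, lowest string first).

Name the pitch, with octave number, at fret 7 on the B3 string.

F#4

Each fret is one semitone, so B3 + 7 = F#4.
(Equivalently spelled Gb4.)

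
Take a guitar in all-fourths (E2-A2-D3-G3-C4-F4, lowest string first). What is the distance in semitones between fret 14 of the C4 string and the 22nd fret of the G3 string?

3 semitones

C4 at fret 14 → D5 (MIDI 74); G3 at fret 22 → F5 (MIDI 77).
74 − 77 = -3, so the two pitches are 3 semitones apart, with F5 the higher.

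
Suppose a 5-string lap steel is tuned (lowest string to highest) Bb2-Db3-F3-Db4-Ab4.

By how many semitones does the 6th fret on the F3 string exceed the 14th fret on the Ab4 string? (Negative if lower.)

-23 semitones

F3 at fret 6 → B3 (MIDI 59); Ab4 at fret 14 → Bb5 (MIDI 82).
59 − 82 = -23, so the two pitches are 23 semitones apart.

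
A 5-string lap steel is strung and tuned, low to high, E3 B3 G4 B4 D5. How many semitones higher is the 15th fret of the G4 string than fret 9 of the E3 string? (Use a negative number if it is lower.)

21 semitones

G4 at fret 15 → A♯5 (MIDI 82); E3 at fret 9 → C♯4 (MIDI 61).
82 − 61 = 21, so the two pitches are 21 semitones apart.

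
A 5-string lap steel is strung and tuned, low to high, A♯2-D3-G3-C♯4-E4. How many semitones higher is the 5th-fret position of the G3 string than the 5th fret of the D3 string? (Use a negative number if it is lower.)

G3 at fret 5 → C4 (MIDI 60); D3 at fret 5 → G3 (MIDI 55).
60 − 55 = 5, so the two pitches are 5 semitones apart.

5 semitones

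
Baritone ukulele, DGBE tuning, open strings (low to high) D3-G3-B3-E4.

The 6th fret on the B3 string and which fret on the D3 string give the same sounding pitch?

15

B3 at fret 6 is B3 + 6 semitones = F4.
The open D3 string is 9 semitones below the open B3, so the same pitch on the D3 string lies at fret 6 + 9 = 15.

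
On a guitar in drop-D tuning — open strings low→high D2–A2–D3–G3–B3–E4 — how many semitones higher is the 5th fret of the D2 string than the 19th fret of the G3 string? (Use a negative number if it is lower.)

-31 semitones

D2 at fret 5 → G2 (MIDI 43); G3 at fret 19 → D5 (MIDI 74).
43 − 74 = -31, so the two pitches are 31 semitones apart.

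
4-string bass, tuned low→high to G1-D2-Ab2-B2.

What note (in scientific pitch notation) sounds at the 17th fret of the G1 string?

Each fret is one semitone, so G1 + 17 = C3.

C3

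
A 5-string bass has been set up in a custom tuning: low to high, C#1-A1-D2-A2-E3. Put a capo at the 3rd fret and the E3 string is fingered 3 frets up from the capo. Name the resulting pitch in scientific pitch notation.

The capo raises the open E3 by 3 semitones to G3; fretting 3 more gives E3 + 3 + 3 = E3 + 6 semitones = A#3.

A#3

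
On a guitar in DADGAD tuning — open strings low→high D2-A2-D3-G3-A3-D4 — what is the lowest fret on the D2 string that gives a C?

From D2, count semitones up the chromatic scale until reaching C: D–D#–E–F–…–A#–B–C — 10 steps.

10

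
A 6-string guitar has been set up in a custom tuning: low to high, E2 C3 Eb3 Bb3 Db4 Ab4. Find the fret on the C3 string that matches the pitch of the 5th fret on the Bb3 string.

Bb3 at fret 5 is Bb3 + 5 semitones = Eb4.
The open C3 string is 10 semitones below the open Bb3, so the same pitch on the C3 string lies at fret 5 + 10 = 15.

15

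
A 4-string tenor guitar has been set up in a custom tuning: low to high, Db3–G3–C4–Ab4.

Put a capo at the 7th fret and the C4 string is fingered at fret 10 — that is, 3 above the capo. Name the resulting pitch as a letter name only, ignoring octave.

The capo raises the open C4 by 7 semitones to G4; fretting 3 more gives C4 + 7 + 3 = C4 + 10 semitones, landing on Bb.
(Also written A#.)

Bb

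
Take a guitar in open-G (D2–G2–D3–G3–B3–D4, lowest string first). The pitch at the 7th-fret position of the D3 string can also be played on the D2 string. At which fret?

19

Fret 7 on D3 is MIDI 50 + 7 = 57 (A3). On the D2 string (open MIDI 38), that pitch is 57 − 38 = fret 19.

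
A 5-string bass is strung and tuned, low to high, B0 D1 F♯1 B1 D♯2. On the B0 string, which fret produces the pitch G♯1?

G♯1 is 9 semitones above the open B0 (B–C–C#–D–D#–E–F–F#–G–G#), so it sits at fret 9.

9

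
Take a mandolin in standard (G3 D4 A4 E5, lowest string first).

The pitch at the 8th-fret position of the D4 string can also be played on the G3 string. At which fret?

15

D4 at fret 8 is D4 + 8 semitones = A#4.
The open G3 string is 7 semitones below the open D4, so the same pitch on the G3 string lies at fret 8 + 7 = 15.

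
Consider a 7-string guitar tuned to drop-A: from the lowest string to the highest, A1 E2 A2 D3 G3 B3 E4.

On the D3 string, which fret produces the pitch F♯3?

F♯3 is 4 semitones above the open D3 (D–D#–E–F–F#), so it sits at fret 4.

4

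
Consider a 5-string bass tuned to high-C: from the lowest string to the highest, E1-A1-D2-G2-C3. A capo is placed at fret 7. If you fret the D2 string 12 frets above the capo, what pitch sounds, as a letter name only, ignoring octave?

A

The capo raises the open D2 by 7 semitones to A2; fretting 12 more gives D2 + 7 + 12 = D2 + 19 semitones, landing on A.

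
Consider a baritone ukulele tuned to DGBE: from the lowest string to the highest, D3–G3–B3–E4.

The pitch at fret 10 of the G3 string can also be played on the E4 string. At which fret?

1

G3 at fret 10 is G3 + 10 semitones = F4.
The open E4 string is 9 semitones above the open G3, so the same pitch on the E4 string lies at fret 10 − 9 = 1.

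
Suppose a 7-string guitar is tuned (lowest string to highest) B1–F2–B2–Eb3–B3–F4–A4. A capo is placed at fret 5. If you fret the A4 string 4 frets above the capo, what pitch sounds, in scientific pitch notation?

The capo raises the open A4 by 5 semitones to D5; fretting 4 more gives A4 + 5 + 4 = A4 + 9 semitones = Gb5.
(Also written F#.)

Gb5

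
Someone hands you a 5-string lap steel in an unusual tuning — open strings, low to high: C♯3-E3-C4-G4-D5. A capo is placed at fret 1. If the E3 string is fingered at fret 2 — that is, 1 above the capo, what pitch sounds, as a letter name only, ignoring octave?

The capo raises the open E3 by 1 semitone to F3; fretting 1 more gives E3 + 1 + 1 = E3 + 2 semitones, landing on F♯.
(Also written G♭.)

F♯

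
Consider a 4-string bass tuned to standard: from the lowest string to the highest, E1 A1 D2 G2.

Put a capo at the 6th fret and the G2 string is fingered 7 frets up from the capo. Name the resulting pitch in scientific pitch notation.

G#3

The capo raises the open G2 by 6 semitones to C#3; fretting 7 more gives G2 + 6 + 7 = G2 + 13 semitones = G#3.
(Also written Ab.)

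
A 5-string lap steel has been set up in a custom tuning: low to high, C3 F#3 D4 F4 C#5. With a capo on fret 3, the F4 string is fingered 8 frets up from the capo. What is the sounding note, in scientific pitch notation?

The capo raises the open F4 by 3 semitones to G#4; fretting 8 more gives F4 + 3 + 8 = F4 + 11 semitones = E5.

E5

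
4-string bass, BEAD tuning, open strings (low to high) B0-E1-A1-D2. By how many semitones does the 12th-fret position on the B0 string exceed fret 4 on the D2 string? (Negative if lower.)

-7 semitones

B0 at fret 12 → B1 (MIDI 35); D2 at fret 4 → F#2 (MIDI 42).
35 − 42 = -7, so the two pitches are 7 semitones apart.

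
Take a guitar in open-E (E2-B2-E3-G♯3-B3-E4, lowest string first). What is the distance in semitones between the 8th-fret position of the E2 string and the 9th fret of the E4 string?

25 semitones

E2 at fret 8 → C3 (MIDI 48); E4 at fret 9 → C♯5 (MIDI 73).
48 − 73 = -25, so the two pitches are 25 semitones apart, with C♯5 the higher.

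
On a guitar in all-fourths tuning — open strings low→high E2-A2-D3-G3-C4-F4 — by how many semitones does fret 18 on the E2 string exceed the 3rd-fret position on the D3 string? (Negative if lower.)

E2 at fret 18 → A#3 (MIDI 58); D3 at fret 3 → F3 (MIDI 53).
58 − 53 = 5, so the two pitches are 5 semitones apart.

5 semitones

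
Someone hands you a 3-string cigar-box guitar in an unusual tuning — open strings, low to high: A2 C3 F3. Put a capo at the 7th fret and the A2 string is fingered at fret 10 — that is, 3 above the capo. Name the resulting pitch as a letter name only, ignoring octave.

The capo raises the open A2 by 7 semitones to E3; fretting 3 more gives A2 + 7 + 3 = A2 + 10 semitones, landing on G.

G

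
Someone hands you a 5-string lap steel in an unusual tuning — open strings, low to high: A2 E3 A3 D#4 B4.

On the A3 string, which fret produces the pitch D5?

D5 is 17 semitones above the open A3 (A–A#–B–C–…–C–C#–D), so it sits at fret 17.

17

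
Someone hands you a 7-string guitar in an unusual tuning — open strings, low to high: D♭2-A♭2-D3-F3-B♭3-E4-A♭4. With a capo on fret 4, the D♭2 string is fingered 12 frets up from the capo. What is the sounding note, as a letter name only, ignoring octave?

F

The capo raises the open D♭2 by 4 semitones to F2; fretting 12 more gives D♭2 + 4 + 12 = D♭2 + 16 semitones, landing on F.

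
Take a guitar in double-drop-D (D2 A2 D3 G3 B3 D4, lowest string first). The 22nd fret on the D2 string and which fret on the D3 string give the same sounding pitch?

10

D2 at fret 22 is D2 + 22 semitones = C4.
The open D3 string is 12 semitones above the open D2, so the same pitch on the D3 string lies at fret 22 − 12 = 10.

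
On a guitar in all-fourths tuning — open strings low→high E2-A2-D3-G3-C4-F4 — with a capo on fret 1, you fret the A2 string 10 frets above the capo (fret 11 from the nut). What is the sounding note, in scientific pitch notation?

G#3

The capo raises the open A2 by 1 semitone to A#2; fretting 10 more gives A2 + 1 + 10 = A2 + 11 semitones = G#3.
(Also written Ab.)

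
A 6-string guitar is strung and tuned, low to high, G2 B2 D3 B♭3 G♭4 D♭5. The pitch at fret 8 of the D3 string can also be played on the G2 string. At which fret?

D3 at fret 8 is D3 + 8 semitones = B♭3.
The open G2 string is 7 semitones below the open D3, so the same pitch on the G2 string lies at fret 8 + 7 = 15.

15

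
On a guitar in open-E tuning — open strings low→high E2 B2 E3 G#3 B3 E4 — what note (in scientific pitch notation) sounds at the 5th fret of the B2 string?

E3

B2 is MIDI 47. Adding 5 gives 52, which is E3.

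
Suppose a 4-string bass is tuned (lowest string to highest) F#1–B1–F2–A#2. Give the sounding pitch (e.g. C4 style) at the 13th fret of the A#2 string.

Each fret is one semitone, so A#2 + 13 = B3.

B3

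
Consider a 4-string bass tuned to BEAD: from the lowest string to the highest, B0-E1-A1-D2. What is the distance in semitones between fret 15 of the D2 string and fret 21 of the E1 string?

D2 at fret 15 → F3 (MIDI 53); E1 at fret 21 → C♯3 (MIDI 49).
53 − 49 = 4, so the two pitches are 4 semitones apart, with F3 the higher.

4 semitones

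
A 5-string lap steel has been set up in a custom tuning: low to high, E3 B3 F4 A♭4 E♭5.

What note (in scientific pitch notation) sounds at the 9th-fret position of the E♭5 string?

The open E♭5 string plus 9 semitones: Eb–E–F–Gb–G–Ab–A–Bb–B–C.
The walk passes from B into C once, so the octave number goes from 5 to 6.

C6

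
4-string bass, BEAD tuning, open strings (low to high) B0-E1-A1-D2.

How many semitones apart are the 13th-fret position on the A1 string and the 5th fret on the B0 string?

A1 at fret 13 → A♯2 (MIDI 46); B0 at fret 5 → E1 (MIDI 28).
46 − 28 = 18, so the two pitches are 18 semitones apart, with A♯2 the higher.

18 semitones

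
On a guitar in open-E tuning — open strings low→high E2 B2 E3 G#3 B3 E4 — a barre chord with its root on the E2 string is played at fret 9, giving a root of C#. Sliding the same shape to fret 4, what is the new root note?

Moving from fret 9 to fret 4 shifts the root by -5 semitones.
C# down 5 semitones is G#.

G#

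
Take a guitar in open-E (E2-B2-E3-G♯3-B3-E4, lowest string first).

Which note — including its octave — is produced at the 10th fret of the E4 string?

The open E4 string plus 10 semitones: E–F–F#–G–…–C–C#–D.
The walk passes from B into C once, so the octave number goes from 4 to 5.

D5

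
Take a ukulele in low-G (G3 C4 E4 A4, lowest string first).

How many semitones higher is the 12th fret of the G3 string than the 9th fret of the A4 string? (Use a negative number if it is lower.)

G3 at fret 12 → G4 (MIDI 67); A4 at fret 9 → F#5 (MIDI 78).
67 − 78 = -11, so the two pitches are 11 semitones apart.

-11 semitones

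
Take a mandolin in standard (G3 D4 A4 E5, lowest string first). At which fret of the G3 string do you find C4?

5

C4 is 5 semitones above the open G3 (G–G#–A–A#–B–C), so it sits at fret 5.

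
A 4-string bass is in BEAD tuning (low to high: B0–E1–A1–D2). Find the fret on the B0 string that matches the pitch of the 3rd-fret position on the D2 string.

18

Fret 3 on D2 is MIDI 38 + 3 = 41 (F2). On the B0 string (open MIDI 23), that pitch is 41 − 23 = fret 18.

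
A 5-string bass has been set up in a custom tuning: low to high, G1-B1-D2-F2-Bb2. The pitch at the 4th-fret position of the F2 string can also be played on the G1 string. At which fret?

14

F2 at fret 4 is F2 + 4 semitones = A2.
The open G1 string is 10 semitones below the open F2, so the same pitch on the G1 string lies at fret 4 + 10 = 14.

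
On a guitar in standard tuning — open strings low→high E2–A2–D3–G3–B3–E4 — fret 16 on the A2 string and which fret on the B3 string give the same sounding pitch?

A2 at fret 16 is A2 + 16 semitones = C♯4.
The open B3 string is 14 semitones above the open A2, so the same pitch on the B3 string lies at fret 16 − 14 = 2.

2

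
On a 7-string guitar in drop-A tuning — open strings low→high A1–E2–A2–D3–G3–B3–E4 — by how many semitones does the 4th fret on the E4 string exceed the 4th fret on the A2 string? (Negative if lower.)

E4 at fret 4 → G#4 (MIDI 68); A2 at fret 4 → C#3 (MIDI 49).
68 − 49 = 19, so the two pitches are 19 semitones apart.

19 semitones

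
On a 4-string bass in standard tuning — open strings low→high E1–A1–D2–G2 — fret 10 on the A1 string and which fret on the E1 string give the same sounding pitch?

15

A1 at fret 10 is A1 + 10 semitones = G2.
The open E1 string is 5 semitones below the open A1, so the same pitch on the E1 string lies at fret 10 + 5 = 15.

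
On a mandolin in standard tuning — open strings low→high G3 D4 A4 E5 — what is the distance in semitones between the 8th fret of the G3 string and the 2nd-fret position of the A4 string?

8 semitones

G3 at fret 8 → D#4 (MIDI 63); A4 at fret 2 → B4 (MIDI 71).
63 − 71 = -8, so the two pitches are 8 semitones apart, with B4 the higher.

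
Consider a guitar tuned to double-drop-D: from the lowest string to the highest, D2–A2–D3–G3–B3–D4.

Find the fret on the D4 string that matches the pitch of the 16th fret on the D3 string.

4

D3 at fret 16 is D3 + 16 semitones = F#4.
The open D4 string is 12 semitones above the open D3, so the same pitch on the D4 string lies at fret 16 − 12 = 4.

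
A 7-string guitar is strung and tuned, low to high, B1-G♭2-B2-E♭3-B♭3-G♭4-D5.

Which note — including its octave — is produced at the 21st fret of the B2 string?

The open B2 string plus 21 semitones: B–C–Db–D–…–Gb–G–Ab.
The walk passes from B into C 2 times, so the octave number goes from 2 to 4.
(Equivalently spelled G♯4.)

A♭4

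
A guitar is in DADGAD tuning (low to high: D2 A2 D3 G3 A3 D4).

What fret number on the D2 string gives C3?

10

C3 is 10 semitones above the open D2 (D–D#–E–F–…–A#–B–C), so it sits at fret 10.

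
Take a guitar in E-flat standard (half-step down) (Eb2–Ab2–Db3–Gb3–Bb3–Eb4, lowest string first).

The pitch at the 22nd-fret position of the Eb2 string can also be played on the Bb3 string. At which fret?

3

Eb2 at fret 22 is Eb2 + 22 semitones = Db4.
The open Bb3 string is 19 semitones above the open Eb2, so the same pitch on the Bb3 string lies at fret 22 − 19 = 3.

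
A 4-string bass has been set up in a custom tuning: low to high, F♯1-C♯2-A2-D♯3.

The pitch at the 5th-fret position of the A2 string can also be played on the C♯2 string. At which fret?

Fret 5 on A2 is MIDI 45 + 5 = 50 (D3). On the C♯2 string (open MIDI 37), that pitch is 50 − 37 = fret 13.

13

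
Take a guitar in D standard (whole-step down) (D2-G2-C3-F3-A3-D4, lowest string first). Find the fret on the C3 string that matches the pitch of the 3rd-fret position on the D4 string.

17

D4 at fret 3 is D4 + 3 semitones = F4.
The open C3 string is 14 semitones below the open D4, so the same pitch on the C3 string lies at fret 3 + 14 = 17.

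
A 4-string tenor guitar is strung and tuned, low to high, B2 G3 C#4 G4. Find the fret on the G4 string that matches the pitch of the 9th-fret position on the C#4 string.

C#4 at fret 9 is C#4 + 9 semitones = A#4.
The open G4 string is 6 semitones above the open C#4, so the same pitch on the G4 string lies at fret 9 − 6 = 3.

3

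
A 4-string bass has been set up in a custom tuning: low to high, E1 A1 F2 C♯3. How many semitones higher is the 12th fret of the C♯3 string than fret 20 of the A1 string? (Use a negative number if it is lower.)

8 semitones

C♯3 at fret 12 → C♯4 (MIDI 61); A1 at fret 20 → F3 (MIDI 53).
61 − 53 = 8, so the two pitches are 8 semitones apart.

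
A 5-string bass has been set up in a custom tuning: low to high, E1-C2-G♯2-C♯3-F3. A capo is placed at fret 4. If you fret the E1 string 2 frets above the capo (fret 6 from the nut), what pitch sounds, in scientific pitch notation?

A♯1

The capo raises the open E1 by 4 semitones to G♯1; fretting 2 more gives E1 + 4 + 2 = E1 + 6 semitones = A♯1.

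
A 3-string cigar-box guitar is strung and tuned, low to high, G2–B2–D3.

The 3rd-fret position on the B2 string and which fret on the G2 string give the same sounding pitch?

B2 at fret 3 is B2 + 3 semitones = D3.
The open G2 string is 4 semitones below the open B2, so the same pitch on the G2 string lies at fret 3 + 4 = 7.

7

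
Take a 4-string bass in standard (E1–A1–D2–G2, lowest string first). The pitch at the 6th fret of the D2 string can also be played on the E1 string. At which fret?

Fret 6 on D2 is MIDI 38 + 6 = 44 (G#2). On the E1 string (open MIDI 28), that pitch is 44 − 28 = fret 16.

16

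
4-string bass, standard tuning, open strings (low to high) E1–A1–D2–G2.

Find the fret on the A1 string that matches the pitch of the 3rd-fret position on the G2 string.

Fret 3 on G2 is MIDI 43 + 3 = 46 (A♯2). On the A1 string (open MIDI 33), that pitch is 46 − 33 = fret 13.

13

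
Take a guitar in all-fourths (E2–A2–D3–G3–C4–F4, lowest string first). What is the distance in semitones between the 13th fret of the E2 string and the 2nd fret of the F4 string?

14 semitones

E2 at fret 13 → F3 (MIDI 53); F4 at fret 2 → G4 (MIDI 67).
53 − 67 = -14, so the two pitches are 14 semitones apart, with G4 the higher.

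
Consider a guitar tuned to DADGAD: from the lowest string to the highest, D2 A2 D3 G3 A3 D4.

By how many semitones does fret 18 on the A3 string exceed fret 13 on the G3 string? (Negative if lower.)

A3 at fret 18 → D♯5 (MIDI 75); G3 at fret 13 → G♯4 (MIDI 68).
75 − 68 = 7, so the two pitches are 7 semitones apart.

7 semitones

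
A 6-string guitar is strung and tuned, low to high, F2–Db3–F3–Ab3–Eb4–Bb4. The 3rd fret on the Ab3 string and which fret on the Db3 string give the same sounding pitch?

Ab3 at fret 3 is Ab3 + 3 semitones = B3.
The open Db3 string is 7 semitones below the open Ab3, so the same pitch on the Db3 string lies at fret 3 + 7 = 10.

10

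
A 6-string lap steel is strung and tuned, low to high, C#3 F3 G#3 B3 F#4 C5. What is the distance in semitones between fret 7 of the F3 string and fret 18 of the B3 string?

F3 at fret 7 → C4 (MIDI 60); B3 at fret 18 → F5 (MIDI 77).
60 − 77 = -17, so the two pitches are 17 semitones apart, with F5 the higher.

17 semitones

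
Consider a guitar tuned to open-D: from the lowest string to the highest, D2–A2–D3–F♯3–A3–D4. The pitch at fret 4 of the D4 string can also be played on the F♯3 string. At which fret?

D4 at fret 4 is D4 + 4 semitones = F♯4.
The open F♯3 string is 8 semitones below the open D4, so the same pitch on the F♯3 string lies at fret 4 + 8 = 12.

12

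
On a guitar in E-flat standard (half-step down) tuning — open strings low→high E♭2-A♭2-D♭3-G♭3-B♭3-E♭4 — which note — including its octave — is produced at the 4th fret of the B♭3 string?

D4

The open B♭3 string plus 4 semitones: Bb–B–C–Db–D.
The walk passes from B into C once, so the octave number goes from 3 to 4.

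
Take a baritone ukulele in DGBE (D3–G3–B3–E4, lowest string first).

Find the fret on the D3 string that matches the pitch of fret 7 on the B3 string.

16

B3 at fret 7 is B3 + 7 semitones = F#4.
The open D3 string is 9 semitones below the open B3, so the same pitch on the D3 string lies at fret 7 + 9 = 16.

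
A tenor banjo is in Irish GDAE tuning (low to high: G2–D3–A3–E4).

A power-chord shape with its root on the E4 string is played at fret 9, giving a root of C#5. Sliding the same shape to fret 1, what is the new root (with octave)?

Moving from fret 9 to fret 1 shifts the root by -8 semitones.
C#5 down 8 semitones is F4.

F4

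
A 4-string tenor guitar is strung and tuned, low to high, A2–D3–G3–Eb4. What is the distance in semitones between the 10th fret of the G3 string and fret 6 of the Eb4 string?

4 semitones

G3 at fret 10 → F4 (MIDI 65); Eb4 at fret 6 → A4 (MIDI 69).
65 − 69 = -4, so the two pitches are 4 semitones apart, with A4 the higher.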